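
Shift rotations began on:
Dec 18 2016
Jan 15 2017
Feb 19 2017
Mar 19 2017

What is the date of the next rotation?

Apr 16 2017

All dates are Sundays, 28, 35, 28 days apart.
Specifically, the 3rd Sunday of each month.
April 2017 — 3rd Sunday is Apr 16 2017.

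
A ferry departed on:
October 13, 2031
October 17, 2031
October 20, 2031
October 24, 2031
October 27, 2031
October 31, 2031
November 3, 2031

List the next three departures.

November 7, 2031; November 10, 2031; November 14, 2031

The gap pattern 4, 3, 4, 3, 4, 3 repeats every 2 events.
These are the Mondays and Fridays of each week.
The following Friday is November 7, 2031.
Next Monday: November 10, 2031.
Next Friday: November 14, 2031.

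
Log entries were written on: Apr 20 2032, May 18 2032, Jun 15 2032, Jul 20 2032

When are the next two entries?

Gaps: 28, 28, 35 days — a mix of 28 and 35. Every date is a Tuesday.
Each is the 3rd Tuesday of its month.
3rd Tuesday of August 2032: Aug 17 2032.
September 2032 — 3rd Tuesday is Sep 21 2032.

Aug 17 2032, Sep 21 2032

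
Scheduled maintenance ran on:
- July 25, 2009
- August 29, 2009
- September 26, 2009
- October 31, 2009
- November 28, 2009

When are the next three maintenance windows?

December 26, 2009; January 30, 2010; February 27, 2010

All Saturdays; the gaps (35, 28, 35, 28) vary with month length.
This is the last Saturday of each month.
December 2009 ends with Saturday December 26, 2009.
January 2010 ends with Saturday January 30, 2010.
Last Saturday of February 2010: February 27, 2010.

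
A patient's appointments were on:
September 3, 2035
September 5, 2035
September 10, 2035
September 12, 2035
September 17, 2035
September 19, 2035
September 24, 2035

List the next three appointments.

Gaps: 2, 5, 2, 5, 2, 5 days — not constant, but cyclic with period 2.
The events fall on every Monday and Wednesday.
The following Wednesday is September 26, 2035.
The following Monday is October 1, 2035.
Next Wednesday: October 3, 2035.

September 26, 2035; October 1, 2035; October 3, 2035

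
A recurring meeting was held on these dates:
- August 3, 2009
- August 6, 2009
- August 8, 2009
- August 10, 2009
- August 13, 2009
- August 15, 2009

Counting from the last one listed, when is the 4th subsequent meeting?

Every event lands on a Monday or Thursday or Saturday (gaps cycle 3, 2, 2, 3, 2).
So the schedule is: every Monday, Thursday and Saturday.
Next Monday: August 17, 2009.
The following Thursday is August 20, 2009.
Next Saturday: August 22, 2009.
Next Monday: August 24, 2009.

August 24, 2009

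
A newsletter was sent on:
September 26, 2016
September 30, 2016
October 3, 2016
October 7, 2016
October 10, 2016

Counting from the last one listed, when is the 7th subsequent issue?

November 4, 2016

Every event lands on a Monday or Friday (gaps cycle 4, 3, 4, 3).
So the schedule is: every Monday and Friday.
Next Friday: October 14, 2016.
The following Monday is October 17, 2016.
The following Friday is October 21, 2016.
The following Monday is October 24, 2016.
Next Friday: October 28, 2016.
The following Monday is October 31, 2016.
Next Friday: November 4, 2016.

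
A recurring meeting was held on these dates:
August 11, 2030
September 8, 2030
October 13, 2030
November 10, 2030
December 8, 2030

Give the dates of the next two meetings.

January 12, 2031; February 9, 2031

All dates are Sundays, 28, 35, 28, 28 days apart.
Specifically, the 2nd Sunday of each month.
2nd Sunday of January 2031: January 12, 2031.
2nd Sunday of February 2031: February 9, 2031.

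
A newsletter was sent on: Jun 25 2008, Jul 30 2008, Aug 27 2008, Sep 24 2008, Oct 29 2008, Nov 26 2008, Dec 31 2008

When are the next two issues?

All Wednesdays; the gaps (35, 28, 28, 35, 28, 35) vary with month length.
This is the last Wednesday of each month.
Last Wednesday of January 2009: Jan 28 2009.
February 2009 ends with Wednesday Feb 25 2009.

Jan 28 2009, Feb 25 2009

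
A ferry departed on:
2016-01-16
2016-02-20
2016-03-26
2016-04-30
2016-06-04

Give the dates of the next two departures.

2016-07-09, 2016-08-13

Every event comes 35 days after the last (35, 35, 35, 35).
2016-06-04 + 35 days = 2016-07-09.
2016-07-09 + 35 days = 2016-08-13.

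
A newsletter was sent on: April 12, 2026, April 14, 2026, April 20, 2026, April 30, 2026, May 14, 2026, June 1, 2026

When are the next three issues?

June 23, 2026; July 19, 2026; August 18, 2026

The spacing grows by 4 each time: 2, 6, 10, 14, 18 days.
Next gap: 22 days. June 1, 2026 + 22 days = June 23, 2026.
Next gap: 26 days. June 23, 2026 + 26 days = July 19, 2026.
Next gap: 30 days. July 19, 2026 + 30 days = August 18, 2026.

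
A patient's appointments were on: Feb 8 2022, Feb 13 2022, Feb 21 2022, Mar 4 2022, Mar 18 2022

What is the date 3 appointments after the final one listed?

Intervals are 5, 8, 11, 14 days — an arithmetic progression with common difference 3.
Next gap: 17 days. Mar 18 2022 + 17 days = Apr 4 2022.
Next gap: 20 days. Apr 4 2022 + 20 days = Apr 24 2022.
Next gap: 23 days. Apr 24 2022 + 23 days = May 17 2022.

May 17 2022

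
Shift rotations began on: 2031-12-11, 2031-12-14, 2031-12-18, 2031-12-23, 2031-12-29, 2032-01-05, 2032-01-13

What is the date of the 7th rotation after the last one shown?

The spacing grows by 1 each time: 3, 4, 5, 6, 7, 8 days.
Next gap: 9 days. 2032-01-13 + 9 days = 2032-01-22.
Next gap: 10 days. 2032-01-22 + 10 days = 2032-02-01.
Next gap: 11 days. 2032-02-01 + 11 days = 2032-02-12.
Next gap: 12 days. 2032-02-12 + 12 days = 2032-02-24.
Next gap: 13 days. 2032-02-24 + 13 days = 2032-03-08.
Next gap: 14 days. 2032-03-08 + 14 days = 2032-03-22.
Next gap: 15 days. 2032-03-22 + 15 days = 2032-04-06.

2032-04-06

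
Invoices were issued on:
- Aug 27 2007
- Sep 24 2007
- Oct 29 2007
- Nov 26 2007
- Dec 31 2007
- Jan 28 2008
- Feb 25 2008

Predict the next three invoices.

These are Mondays with 28, 35, 28, 35, 28, 28-day gaps.
Each is the final Monday of its month — Oct 29 2007 is past the 28th, so '4th Monday' doesn't fit.
March 2008 ends with Monday Mar 31 2008.
Last Monday of April 2008: Apr 28 2008.
May 2008 ends with Monday May 26 2008.

Mar 31 2008, Apr 28 2008, May 26 2008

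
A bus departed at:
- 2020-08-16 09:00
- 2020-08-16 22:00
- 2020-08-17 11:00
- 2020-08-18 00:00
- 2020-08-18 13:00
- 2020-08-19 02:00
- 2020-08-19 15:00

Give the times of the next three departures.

2020-08-20 04:00, 2020-08-20 17:00, 2020-08-21 06:00

Gaps: 13, 13, 13, 13, 13, 13 hours — each event is 13 hours after the previous one.
2020-08-19 15:00 + 13 h = 2020-08-20 04:00.
2020-08-20 04:00 + 13 h = 2020-08-20 17:00.
2020-08-20 17:00 + 13 h = 2020-08-21 06:00.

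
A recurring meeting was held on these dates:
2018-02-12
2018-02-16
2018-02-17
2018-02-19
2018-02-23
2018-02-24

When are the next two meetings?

2018-02-26, 2018-03-02

The gap pattern 4, 1, 2, 4, 1 repeats every 3 events.
These are the Mondays, Fridays and Saturdays of each week.
Next Monday: 2018-02-26.
Next Friday: 2018-03-02.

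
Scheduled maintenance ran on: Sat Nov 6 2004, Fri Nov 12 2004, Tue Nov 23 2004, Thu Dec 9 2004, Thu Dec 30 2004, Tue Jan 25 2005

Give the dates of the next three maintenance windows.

The spacing grows by 5 each time: 6, 11, 16, 21, 26 days.
Next gap: 31 days. Tue Jan 25 2005 + 31 days = Fri Feb 25 2005.
Next gap: 36 days. Fri Feb 25 2005 + 36 days = Sat Apr 2 2005.
Next gap: 41 days. Sat Apr 2 2005 + 41 days = Fri May 13 2005.

Fri Feb 25 2005, Sat Apr 2 2005, Fri May 13 2005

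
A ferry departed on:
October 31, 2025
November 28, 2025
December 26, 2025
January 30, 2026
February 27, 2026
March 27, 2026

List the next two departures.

Every date is a Friday; gaps 28, 28, 35, 28, 28 days.
Each is the last Friday of its month (at least one falls on the 29th or later, ruling out '4th Friday').
Last Friday of April 2026: April 24, 2026.
Last Friday of May 2026: May 29, 2026.

April 24, 2026; May 29, 2026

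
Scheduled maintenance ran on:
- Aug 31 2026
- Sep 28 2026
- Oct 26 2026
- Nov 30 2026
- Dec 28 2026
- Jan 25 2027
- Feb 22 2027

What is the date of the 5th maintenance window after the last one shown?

Jul 26 2027

These are Mondays with 28, 28, 35, 28, 28, 28-day gaps.
Each is the final Monday of its month — Aug 31 2026 is past the 28th, so '4th Monday' doesn't fit.
Last Monday of March 2027: Mar 29 2027.
Last Monday of April 2027: Apr 26 2027.
Last Monday of May 2027: May 31 2027.
Last Monday of June 2027: Jun 28 2027.
July 2027 ends with Monday Jul 26 2027.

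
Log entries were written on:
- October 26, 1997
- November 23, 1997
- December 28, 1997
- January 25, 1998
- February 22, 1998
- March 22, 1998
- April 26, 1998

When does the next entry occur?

Gaps: 28, 35, 28, 28, 28, 35 days — a mix of 28 and 35. Every date is a Sunday.
Each is the 4th Sunday of its month.
May 1998 — 4th Sunday is May 24, 1998.

May 24, 1998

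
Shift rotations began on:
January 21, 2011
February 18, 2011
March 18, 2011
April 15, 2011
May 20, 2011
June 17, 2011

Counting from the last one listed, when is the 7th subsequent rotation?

January 20, 2012

These are Fridays at 28- or 35-day spacing (28, 28, 28, 35, 28).
The pattern: 3rd Friday of the month.
July 2011 — 3rd Friday is July 15, 2011.
3rd Friday of August 2011: August 19, 2011.
September 2011 — 3rd Friday is September 16, 2011.
3rd Friday of October 2011: October 21, 2011.
November 2011 — 3rd Friday is November 18, 2011.
3rd Friday of December 2011: December 16, 2011.
3rd Friday of January 2012: January 20, 2012.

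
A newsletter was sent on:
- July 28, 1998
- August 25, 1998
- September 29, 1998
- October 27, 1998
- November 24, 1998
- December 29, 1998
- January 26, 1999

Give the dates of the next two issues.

All Tuesdays; the gaps (28, 35, 28, 28, 35, 28) vary with month length.
This is the last Tuesday of each month.
February 1999 ends with Tuesday February 23, 1999.
Last Tuesday of March 1999: March 30, 1999.

February 23, 1999; March 30, 1999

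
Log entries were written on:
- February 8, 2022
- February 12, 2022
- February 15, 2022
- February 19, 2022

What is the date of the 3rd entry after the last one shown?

Gaps: 4, 3, 4 days — not constant, but cyclic with period 2.
The events fall on every Tuesday and Saturday.
The following Tuesday is February 22, 2022.
The following Saturday is February 26, 2022.
The following Tuesday is March 1, 2022.

March 1, 2022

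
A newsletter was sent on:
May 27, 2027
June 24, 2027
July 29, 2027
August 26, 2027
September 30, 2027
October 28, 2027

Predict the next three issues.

November 25, 2027; December 30, 2027; January 27, 2028

Every date is a Thursday; gaps 28, 35, 28, 35, 28 days.
Each is the last Thursday of its month (at least one falls on the 29th or later, ruling out '4th Thursday').
Last Thursday of November 2027: November 25, 2027.
December 2027 ends with Thursday December 30, 2027.
January 2028 ends with Thursday January 27, 2028.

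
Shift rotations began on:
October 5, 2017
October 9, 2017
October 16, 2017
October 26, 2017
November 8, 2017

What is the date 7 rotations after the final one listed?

May 2, 2018

The spacing grows by 3 each time: 4, 7, 10, 13 days.
Next gap: 16 days. November 8, 2017 + 16 days = November 24, 2017.
Next gap: 19 days. November 24, 2017 + 19 days = December 13, 2017.
Next gap: 22 days. December 13, 2017 + 22 days = January 4, 2018.
Next gap: 25 days. January 4, 2018 + 25 days = January 29, 2018.
Next gap: 28 days. January 29, 2018 + 28 days = February 26, 2018.
Next gap: 31 days. February 26, 2018 + 31 days = March 29, 2018.
Next gap: 34 days. March 29, 2018 + 34 days = May 2, 2018.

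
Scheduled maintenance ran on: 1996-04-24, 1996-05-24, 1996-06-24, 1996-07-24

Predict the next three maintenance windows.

Gaps: 30, 31, 30 days — not constant. Every event is on the 24th of the month.
Pattern: the 24th of each month.
August 1996: 1996-08-24.
September 1996: 1996-09-24.
October 1996: 1996-10-24.

1996-08-24, 1996-09-24, 1996-10-24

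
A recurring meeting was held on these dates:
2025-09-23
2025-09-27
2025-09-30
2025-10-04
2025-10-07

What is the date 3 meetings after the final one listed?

2025-10-18

The gap pattern 4, 3, 4, 3 repeats every 2 events.
These are the Tuesdays and Saturdays of each week.
Next Saturday: 2025-10-11.
Next Tuesday: 2025-10-14.
The following Saturday is 2025-10-18.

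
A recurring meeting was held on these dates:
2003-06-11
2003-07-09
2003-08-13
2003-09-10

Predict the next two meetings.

These are Wednesdays at 28- or 35-day spacing (28, 35, 28).
The pattern: 2nd Wednesday of the month.
October 2003 — 2nd Wednesday is 2003-10-08.
November 2003 — 2nd Wednesday is 2003-11-12.

2003-10-08, 2003-11-12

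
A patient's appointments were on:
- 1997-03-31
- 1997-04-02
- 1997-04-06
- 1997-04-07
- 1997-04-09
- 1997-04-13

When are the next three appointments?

1997-04-14, 1997-04-16, 1997-04-20

Gaps: 2, 4, 1, 2, 4 days — not constant, but cyclic with period 3.
The events fall on every Monday, Wednesday and Sunday.
The following Monday is 1997-04-14.
The following Wednesday is 1997-04-16.
The following Sunday is 1997-04-20.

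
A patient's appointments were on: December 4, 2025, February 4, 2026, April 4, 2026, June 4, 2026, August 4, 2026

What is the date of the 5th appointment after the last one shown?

The day-of-month is always 4 (62, 59, 61, 61 days between events).
So this recurs on the 4th of every 2 months.
Next: October 2026 → October 4, 2026.
December 2026: December 4, 2026.
Next: February 2027 → February 4, 2027.
April 2027: April 4, 2027.
June 2027: June 4, 2027.

June 4, 2027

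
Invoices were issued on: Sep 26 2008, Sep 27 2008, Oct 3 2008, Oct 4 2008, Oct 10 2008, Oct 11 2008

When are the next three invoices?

Oct 17 2008, Oct 18 2008, Oct 24 2008

Every event lands on a Friday or Saturday (gaps cycle 1, 6, 1, 6, 1).
So the schedule is: every Friday and Saturday.
The following Friday is Oct 17 2008.
Next Saturday: Oct 18 2008.
The following Friday is Oct 24 2008.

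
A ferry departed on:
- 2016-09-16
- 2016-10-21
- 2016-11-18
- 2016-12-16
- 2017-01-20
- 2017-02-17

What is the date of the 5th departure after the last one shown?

Gaps: 35, 28, 28, 35, 28 days — a mix of 28 and 35. Every date is a Friday.
Each is the 3rd Friday of its month.
March 2017 — 3rd Friday is 2017-03-17.
3rd Friday of April 2017: 2017-04-21.
May 2017 — 3rd Friday is 2017-05-19.
June 2017 — 3rd Friday is 2017-06-16.
July 2017 — 3rd Friday is 2017-07-21.

2017-07-21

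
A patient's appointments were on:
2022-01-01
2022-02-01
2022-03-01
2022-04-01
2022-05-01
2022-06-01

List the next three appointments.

Each date is the 1st; the gaps (31, 28, 31, 30, 31) track the month lengths.
The rule is the 1st of each month.
Next: July 2022 → 2022-07-01.
August 2022: 2022-08-01.
Next: September 2022 → 2022-09-01.

2022-07-01, 2022-08-01, 2022-09-01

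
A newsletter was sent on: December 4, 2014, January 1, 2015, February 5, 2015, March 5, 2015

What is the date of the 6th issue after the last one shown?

All dates are Thursdays, 28, 35, 28 days apart.
Specifically, the 1st Thursday of each month.
April 2015 — 1st Thursday is April 2, 2015.
1st Thursday of May 2015: May 7, 2015.
June 2015 — 1st Thursday is June 4, 2015.
July 2015 — 1st Thursday is July 2, 2015.
August 2015 — 1st Thursday is August 6, 2015.
September 2015 — 1st Thursday is September 3, 2015.

September 3, 2015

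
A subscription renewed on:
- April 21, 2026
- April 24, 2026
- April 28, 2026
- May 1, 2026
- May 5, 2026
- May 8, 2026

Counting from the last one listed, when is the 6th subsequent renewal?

Every event lands on a Tuesday or Friday (gaps cycle 3, 4, 3, 4, 3).
So the schedule is: every Tuesday and Friday.
Next Tuesday: May 12, 2026.
Next Friday: May 15, 2026.
Next Tuesday: May 19, 2026.
The following Friday is May 22, 2026.
The following Tuesday is May 26, 2026.
The following Friday is May 29, 2026.

May 29, 2026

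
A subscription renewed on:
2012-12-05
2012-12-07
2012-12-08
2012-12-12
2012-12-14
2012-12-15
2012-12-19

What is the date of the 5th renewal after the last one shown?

The gap pattern 2, 1, 4, 2, 1, 4 repeats every 3 events.
These are the Wednesdays, Fridays and Saturdays of each week.
The following Friday is 2012-12-21.
The following Saturday is 2012-12-22.
Next Wednesday: 2012-12-26.
Next Friday: 2012-12-28.
The following Saturday is 2012-12-29.

2012-12-29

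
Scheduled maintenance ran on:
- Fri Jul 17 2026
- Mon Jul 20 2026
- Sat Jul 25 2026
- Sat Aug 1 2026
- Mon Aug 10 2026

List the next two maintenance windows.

Gaps: 3, 5, 7, 9 days — each gap is 2 larger than the previous one.
Next gap: 11 days. Mon Aug 10 2026 + 11 days = Fri Aug 21 2026.
Next gap: 13 days. Fri Aug 21 2026 + 13 days = Thu Sep 3 2026.

Fri Aug 21 2026, Thu Sep 3 2026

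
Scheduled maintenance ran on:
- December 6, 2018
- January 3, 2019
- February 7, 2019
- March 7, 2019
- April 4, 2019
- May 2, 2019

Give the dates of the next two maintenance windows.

June 6, 2019; July 4, 2019

These are Thursdays at 28- or 35-day spacing (28, 35, 28, 28, 28).
The pattern: 1st Thursday of the month.
June 2019 — 1st Thursday is June 6, 2019.
1st Thursday of July 2019: July 4, 2019.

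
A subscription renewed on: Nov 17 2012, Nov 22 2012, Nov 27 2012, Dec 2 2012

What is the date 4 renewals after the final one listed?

Gaps between consecutive events: 5, 5, 5 days — a constant 5-day interval.
Dec 2 2012 + 5 days = Dec 7 2012.
Dec 7 2012 + 5 days = Dec 12 2012.
Dec 12 2012 + 5 days = Dec 17 2012.
Dec 17 2012 + 5 days = Dec 22 2012.

Dec 22 2012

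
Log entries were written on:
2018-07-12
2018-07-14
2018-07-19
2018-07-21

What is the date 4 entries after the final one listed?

2018-08-04

The gap pattern 2, 5, 2 repeats every 2 events.
These are the Thursdays and Saturdays of each week.
Next Thursday: 2018-07-26.
Next Saturday: 2018-07-28.
Next Thursday: 2018-08-02.
Next Saturday: 2018-08-04.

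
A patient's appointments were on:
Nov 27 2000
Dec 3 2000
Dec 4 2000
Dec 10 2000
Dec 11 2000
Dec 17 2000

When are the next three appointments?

The gap pattern 6, 1, 6, 1, 6 repeats every 2 events.
These are the Mondays and Sundays of each week.
Next Monday: Dec 18 2000.
The following Sunday is Dec 24 2000.
Next Monday: Dec 25 2000.

Dec 18 2000, Dec 24 2000, Dec 25 2000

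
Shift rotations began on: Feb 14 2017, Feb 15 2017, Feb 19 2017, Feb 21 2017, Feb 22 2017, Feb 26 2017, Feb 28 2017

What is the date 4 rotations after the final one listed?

Mar 8 2017

Gaps: 1, 4, 2, 1, 4, 2 days — not constant, but cyclic with period 3.
The events fall on every Tuesday, Wednesday and Sunday.
The following Wednesday is Mar 1 2017.
Next Sunday: Mar 5 2017.
Next Tuesday: Mar 7 2017.
The following Wednesday is Mar 8 2017.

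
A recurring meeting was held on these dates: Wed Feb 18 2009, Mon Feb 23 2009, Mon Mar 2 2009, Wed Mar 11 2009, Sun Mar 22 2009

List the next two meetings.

Sat Apr 4 2009, Sun Apr 19 2009

Intervals are 5, 7, 9, 11 days — an arithmetic progression with common difference 2.
Next gap: 13 days. Sun Mar 22 2009 + 13 days = Sat Apr 4 2009.
Next gap: 15 days. Sat Apr 4 2009 + 15 days = Sun Apr 19 2009.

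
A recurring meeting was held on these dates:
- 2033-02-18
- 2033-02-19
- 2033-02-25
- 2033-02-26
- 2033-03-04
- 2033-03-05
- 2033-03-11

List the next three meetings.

2033-03-12, 2033-03-18, 2033-03-19

Every event lands on a Friday or Saturday (gaps cycle 1, 6, 1, 6, 1, 6).
So the schedule is: every Friday and Saturday.
Next Saturday: 2033-03-12.
The following Friday is 2033-03-18.
The following Saturday is 2033-03-19.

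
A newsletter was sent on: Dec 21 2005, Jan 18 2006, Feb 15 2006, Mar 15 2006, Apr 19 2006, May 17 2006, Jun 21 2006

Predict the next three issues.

All dates are Wednesdays, 28, 28, 28, 35, 28, 35 days apart.
Specifically, the 3rd Wednesday of each month.
3rd Wednesday of July 2006: Jul 19 2006.
August 2006 — 3rd Wednesday is Aug 16 2006.
3rd Wednesday of September 2006: Sep 20 2006.

Jul 19 2006, Aug 16 2006, Sep 20 2006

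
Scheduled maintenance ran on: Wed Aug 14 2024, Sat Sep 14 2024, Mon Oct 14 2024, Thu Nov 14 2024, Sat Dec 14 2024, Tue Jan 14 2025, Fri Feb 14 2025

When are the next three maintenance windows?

Gaps: 31, 30, 31, 30, 31, 31 days — not constant. Every event is on the 14th of the month.
Pattern: the 14th of each month.
Next: March 2025 → Fri Mar 14 2025.
April 2025: Mon Apr 14 2025.
May 2025: Wed May 14 2025.

Fri Mar 14 2025, Mon Apr 14 2025, Wed May 14 2025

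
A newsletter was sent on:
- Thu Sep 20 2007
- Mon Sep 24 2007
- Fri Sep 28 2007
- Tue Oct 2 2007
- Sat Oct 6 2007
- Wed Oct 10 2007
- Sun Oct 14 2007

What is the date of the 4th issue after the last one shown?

Every event comes 4 days after the last (4, 4, 4, 4, 4, 4).
Sun Oct 14 2007 + 4 days = Thu Oct 18 2007.
Thu Oct 18 2007 + 4 days = Mon Oct 22 2007.
Mon Oct 22 2007 + 4 days = Fri Oct 26 2007.
Fri Oct 26 2007 + 4 days = Tue Oct 30 2007.

Tue Oct 30 2007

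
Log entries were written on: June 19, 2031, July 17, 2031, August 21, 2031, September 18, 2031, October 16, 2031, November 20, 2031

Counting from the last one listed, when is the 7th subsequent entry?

Gaps: 28, 35, 28, 28, 35 days — a mix of 28 and 35. Every date is a Thursday.
Each is the 3rd Thursday of its month.
3rd Thursday of December 2031: December 18, 2031.
3rd Thursday of January 2032: January 15, 2032.
February 2032 — 3rd Thursday is February 19, 2032.
3rd Thursday of March 2032: March 18, 2032.
3rd Thursday of April 2032: April 15, 2032.
May 2032 — 3rd Thursday is May 20, 2032.
June 2032 — 3rd Thursday is June 17, 2032.

June 17, 2032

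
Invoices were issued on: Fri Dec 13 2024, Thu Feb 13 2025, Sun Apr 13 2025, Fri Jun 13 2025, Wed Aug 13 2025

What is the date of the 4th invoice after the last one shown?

The day-of-month is always 13 (62, 59, 61, 61 days between events).
So this recurs on the 13th of every 2 months.
October 2025: Mon Oct 13 2025.
Next: December 2025 → Sat Dec 13 2025.
Next: February 2026 → Fri Feb 13 2026.
April 2026: Mon Apr 13 2026.

Mon Apr 13 2026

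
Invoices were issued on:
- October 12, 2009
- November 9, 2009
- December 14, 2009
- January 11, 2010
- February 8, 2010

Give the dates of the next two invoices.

All dates are Mondays, 28, 35, 28, 28 days apart.
Specifically, the 2nd Monday of each month.
2nd Monday of March 2010: March 8, 2010.
2nd Monday of April 2010: April 12, 2010.

March 8, 2010; April 12, 2010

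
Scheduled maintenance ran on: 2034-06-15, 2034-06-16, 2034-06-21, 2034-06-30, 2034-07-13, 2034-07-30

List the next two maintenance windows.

The spacing grows by 4 each time: 1, 5, 9, 13, 17 days.
Next gap: 21 days. 2034-07-30 + 21 days = 2034-08-20.
Next gap: 25 days. 2034-08-20 + 25 days = 2034-09-14.

2034-08-20, 2034-09-14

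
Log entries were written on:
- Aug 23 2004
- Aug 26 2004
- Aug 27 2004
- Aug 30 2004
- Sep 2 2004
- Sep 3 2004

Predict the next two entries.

Sep 6 2004, Sep 9 2004

Every event lands on a Monday or Thursday or Friday (gaps cycle 3, 1, 3, 3, 1).
So the schedule is: every Monday, Thursday and Friday.
The following Monday is Sep 6 2004.
The following Thursday is Sep 9 2004.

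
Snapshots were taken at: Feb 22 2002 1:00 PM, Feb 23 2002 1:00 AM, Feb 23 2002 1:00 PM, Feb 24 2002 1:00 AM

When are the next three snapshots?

The interval is a steady 12 hours (12, 12, 12).
Feb 24 2002 1:00 AM + 12 h = Feb 24 2002 1:00 PM.
Feb 24 2002 1:00 PM + 12 h = Feb 25 2002 1:00 AM.
Feb 25 2002 1:00 AM + 12 h = Feb 25 2002 1:00 PM.

Feb 24 2002 1:00 PM, Feb 25 2002 1:00 AM, Feb 25 2002 1:00 PM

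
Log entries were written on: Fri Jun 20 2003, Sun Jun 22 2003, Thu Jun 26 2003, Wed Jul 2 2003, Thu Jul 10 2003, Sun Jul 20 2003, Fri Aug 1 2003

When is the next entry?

Fri Aug 15 2003

The spacing grows by 2 each time: 2, 4, 6, 8, 10, 12 days.
Next gap: 14 days. Fri Aug 1 2003 + 14 days = Fri Aug 15 2003.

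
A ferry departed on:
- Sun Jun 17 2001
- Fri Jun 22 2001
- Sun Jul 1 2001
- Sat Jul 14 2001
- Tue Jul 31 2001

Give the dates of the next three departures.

Intervals are 5, 9, 13, 17 days — an arithmetic progression with common difference 4.
Next gap: 21 days. Tue Jul 31 2001 + 21 days = Tue Aug 21 2001.
Next gap: 25 days. Tue Aug 21 2001 + 25 days = Sat Sep 15 2001.
Next gap: 29 days. Sat Sep 15 2001 + 29 days = Sun Oct 14 2001.

Tue Aug 21 2001, Sat Sep 15 2001, Sun Oct 14 2001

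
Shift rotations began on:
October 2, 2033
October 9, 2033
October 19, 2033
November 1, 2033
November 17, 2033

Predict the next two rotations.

Intervals are 7, 10, 13, 16 days — an arithmetic progression with common difference 3.
Next gap: 19 days. November 17, 2033 + 19 days = December 6, 2033.
Next gap: 22 days. December 6, 2033 + 22 days = December 28, 2033.

December 6, 2033; December 28, 2033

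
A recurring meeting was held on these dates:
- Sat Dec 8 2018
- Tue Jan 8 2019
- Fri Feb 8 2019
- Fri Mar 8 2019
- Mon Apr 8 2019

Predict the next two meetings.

Wed May 8 2019, Sat Jun 8 2019

Gaps: 31, 31, 28, 31 days — not constant. Every event is on the 8th of the month.
Pattern: the 8th of each month.
Next: May 2019 → Wed May 8 2019.
June 2019: Sat Jun 8 2019.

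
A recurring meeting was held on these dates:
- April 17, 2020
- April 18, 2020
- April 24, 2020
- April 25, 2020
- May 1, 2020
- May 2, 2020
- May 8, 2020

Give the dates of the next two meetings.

Gaps: 1, 6, 1, 6, 1, 6 days — not constant, but cyclic with period 2.
The events fall on every Friday and Saturday.
The following Saturday is May 9, 2020.
Next Friday: May 15, 2020.

May 9, 2020; May 15, 2020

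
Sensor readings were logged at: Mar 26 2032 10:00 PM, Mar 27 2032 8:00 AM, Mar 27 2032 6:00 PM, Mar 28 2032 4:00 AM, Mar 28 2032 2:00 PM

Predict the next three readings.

Mar 29 2032 12:00 AM, Mar 29 2032 10:00 AM, Mar 29 2032 8:00 PM

The interval is a steady 10 hours (10, 10, 10, 10).
Mar 28 2032 2:00 PM + 10 h = Mar 29 2032 12:00 AM.
Mar 29 2032 12:00 AM + 10 h = Mar 29 2032 10:00 AM.
Mar 29 2032 10:00 AM + 10 h = Mar 29 2032 8:00 PM.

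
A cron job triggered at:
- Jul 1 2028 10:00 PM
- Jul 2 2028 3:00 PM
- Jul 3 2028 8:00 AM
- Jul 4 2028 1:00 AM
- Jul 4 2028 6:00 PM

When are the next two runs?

Jul 5 2028 11:00 AM, Jul 6 2028 4:00 AM

Gaps: 17, 17, 17, 17 hours — each event is 17 hours after the previous one.
Jul 4 2028 6:00 PM + 17 h = Jul 5 2028 11:00 AM.
Jul 5 2028 11:00 AM + 17 h = Jul 6 2028 4:00 AM.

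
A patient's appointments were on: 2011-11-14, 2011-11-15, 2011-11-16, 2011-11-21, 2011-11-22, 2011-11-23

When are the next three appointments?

2011-11-28, 2011-11-29, 2011-11-30

The gap pattern 1, 1, 5, 1, 1 repeats every 3 events.
These are the Mondays, Tuesdays and Wednesdays of each week.
The following Monday is 2011-11-28.
Next Tuesday: 2011-11-29.
The following Wednesday is 2011-11-30.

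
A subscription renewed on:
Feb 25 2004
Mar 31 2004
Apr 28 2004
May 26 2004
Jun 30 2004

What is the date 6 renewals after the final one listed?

All Wednesdays; the gaps (35, 28, 28, 35) vary with month length.
This is the last Wednesday of each month.
Last Wednesday of July 2004: Jul 28 2004.
Last Wednesday of August 2004: Aug 25 2004.
September 2004 ends with Wednesday Sep 29 2004.
Last Wednesday of October 2004: Oct 27 2004.
November 2004 ends with Wednesday Nov 24 2004.
Last Wednesday of December 2004: Dec 29 2004.

Dec 29 2004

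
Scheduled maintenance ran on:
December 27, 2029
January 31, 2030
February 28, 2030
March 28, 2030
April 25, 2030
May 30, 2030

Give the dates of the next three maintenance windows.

These are Thursdays with 35, 28, 28, 28, 35-day gaps.
Each is the final Thursday of its month — January 31, 2030 is past the 28th, so '4th Thursday' doesn't fit.
Last Thursday of June 2030: June 27, 2030.
Last Thursday of July 2030: July 25, 2030.
Last Thursday of August 2030: August 29, 2030.

June 27, 2030; July 25, 2030; August 29, 2030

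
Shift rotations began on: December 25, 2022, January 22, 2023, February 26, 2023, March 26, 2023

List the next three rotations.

April 23, 2023; May 28, 2023; June 25, 2023

These are Sundays at 28- or 35-day spacing (28, 35, 28).
The pattern: 4th Sunday of the month.
April 2023 — 4th Sunday is April 23, 2023.
May 2023 — 4th Sunday is May 28, 2023.
4th Sunday of June 2023: June 25, 2023.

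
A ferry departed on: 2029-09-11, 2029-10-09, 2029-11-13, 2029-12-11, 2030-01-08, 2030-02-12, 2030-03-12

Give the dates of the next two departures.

All dates are Tuesdays, 28, 35, 28, 28, 35, 28 days apart.
Specifically, the 2nd Tuesday of each month.
2nd Tuesday of April 2030: 2030-04-09.
May 2030 — 2nd Tuesday is 2030-05-14.

2030-04-09, 2030-05-14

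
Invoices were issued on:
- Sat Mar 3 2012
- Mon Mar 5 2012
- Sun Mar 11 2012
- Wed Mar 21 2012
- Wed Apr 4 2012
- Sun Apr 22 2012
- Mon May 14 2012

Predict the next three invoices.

Gaps: 2, 6, 10, 14, 18, 22 days — each gap is 4 larger than the previous one.
Next gap: 26 days. Mon May 14 2012 + 26 days = Sat Jun 9 2012.
Next gap: 30 days. Sat Jun 9 2012 + 30 days = Mon Jul 9 2012.
Next gap: 34 days. Mon Jul 9 2012 + 34 days = Sun Aug 12 2012.

Sat Jun 9 2012, Mon Jul 9 2012, Sun Aug 12 2012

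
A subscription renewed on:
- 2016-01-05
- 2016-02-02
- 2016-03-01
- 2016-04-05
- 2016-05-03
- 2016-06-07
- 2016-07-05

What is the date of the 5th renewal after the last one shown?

Gaps: 28, 28, 35, 28, 35, 28 days — a mix of 28 and 35. Every date is a Tuesday.
Each is the 1st Tuesday of its month.
August 2016 — 1st Tuesday is 2016-08-02.
September 2016 — 1st Tuesday is 2016-09-06.
October 2016 — 1st Tuesday is 2016-10-04.
November 2016 — 1st Tuesday is 2016-11-01.
1st Tuesday of December 2016: 2016-12-06.

2016-12-06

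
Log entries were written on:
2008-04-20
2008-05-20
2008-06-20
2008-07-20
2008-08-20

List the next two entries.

2008-09-20, 2008-10-20

Gaps: 30, 31, 30, 31 days — not constant. Every event is on the 20th of the month.
Pattern: the 20th of each month.
September 2008: 2008-09-20.
Next: October 2008 → 2008-10-20.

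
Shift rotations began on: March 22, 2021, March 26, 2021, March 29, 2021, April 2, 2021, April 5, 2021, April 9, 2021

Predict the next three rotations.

Every event lands on a Monday or Friday (gaps cycle 4, 3, 4, 3, 4).
So the schedule is: every Monday and Friday.
Next Monday: April 12, 2021.
The following Friday is April 16, 2021.
The following Monday is April 19, 2021.

April 12, 2021; April 16, 2021; April 19, 2021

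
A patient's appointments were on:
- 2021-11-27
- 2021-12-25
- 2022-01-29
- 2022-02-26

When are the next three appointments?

Every date is a Saturday; gaps 28, 35, 28 days.
Each is the last Saturday of its month (at least one falls on the 29th or later, ruling out '4th Saturday').
March 2022 ends with Saturday 2022-03-26.
Last Saturday of April 2022: 2022-04-30.
Last Saturday of May 2022: 2022-05-28.

2022-03-26, 2022-04-30, 2022-05-28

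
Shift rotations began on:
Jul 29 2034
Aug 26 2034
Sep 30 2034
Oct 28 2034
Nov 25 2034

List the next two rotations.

Dec 30 2034, Jan 27 2035

All Saturdays; the gaps (28, 35, 28, 28) vary with month length.
This is the last Saturday of each month.
Last Saturday of December 2034: Dec 30 2034.
Last Saturday of January 2035: Jan 27 2035.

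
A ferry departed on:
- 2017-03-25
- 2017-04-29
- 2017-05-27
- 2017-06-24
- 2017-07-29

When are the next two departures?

2017-08-26, 2017-09-30

These are Saturdays with 35, 28, 28, 35-day gaps.
Each is the final Saturday of its month — 2017-04-29 is past the 28th, so '4th Saturday' doesn't fit.
Last Saturday of August 2017: 2017-08-26.
Last Saturday of September 2017: 2017-09-30.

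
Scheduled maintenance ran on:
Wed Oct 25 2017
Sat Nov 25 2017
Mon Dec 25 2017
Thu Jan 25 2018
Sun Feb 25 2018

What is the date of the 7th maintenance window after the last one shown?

The day-of-month is always 25 (31, 30, 31, 31 days between events).
So this recurs on the 25th of each month.
March 2018: Sun Mar 25 2018.
Next: April 2018 → Wed Apr 25 2018.
Next: May 2018 → Fri May 25 2018.
June 2018: Mon Jun 25 2018.
July 2018: Wed Jul 25 2018.
Next: August 2018 → Sat Aug 25 2018.
September 2018: Tue Sep 25 2018.

Tue Sep 25 2018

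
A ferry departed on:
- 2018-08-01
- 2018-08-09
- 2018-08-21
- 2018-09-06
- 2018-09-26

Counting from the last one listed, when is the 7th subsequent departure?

2019-06-05

Intervals are 8, 12, 16, 20 days — an arithmetic progression with common difference 4.
Next gap: 24 days. 2018-09-26 + 24 days = 2018-10-20.
Next gap: 28 days. 2018-10-20 + 28 days = 2018-11-17.
Next gap: 32 days. 2018-11-17 + 32 days = 2018-12-19.
Next gap: 36 days. 2018-12-19 + 36 days = 2019-01-24.
Next gap: 40 days. 2019-01-24 + 40 days = 2019-03-05.
Next gap: 44 days. 2019-03-05 + 44 days = 2019-04-18.
Next gap: 48 days. 2019-04-18 + 48 days = 2019-06-05.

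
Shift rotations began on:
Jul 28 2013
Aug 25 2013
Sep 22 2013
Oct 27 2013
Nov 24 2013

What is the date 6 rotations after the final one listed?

Gaps: 28, 28, 35, 28 days — a mix of 28 and 35. Every date is a Sunday.
Each is the 4th Sunday of its month.
4th Sunday of December 2013: Dec 22 2013.
4th Sunday of January 2014: Jan 26 2014.
4th Sunday of February 2014: Feb 23 2014.
4th Sunday of March 2014: Mar 23 2014.
4th Sunday of April 2014: Apr 27 2014.
4th Sunday of May 2014: May 25 2014.

May 25 2014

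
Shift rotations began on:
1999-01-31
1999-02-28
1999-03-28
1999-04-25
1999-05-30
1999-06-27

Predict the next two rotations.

1999-07-25, 1999-08-29

Every date is a Sunday; gaps 28, 28, 28, 35, 28 days.
Each is the last Sunday of its month (at least one falls on the 29th or later, ruling out '4th Sunday').
Last Sunday of July 1999: 1999-07-25.
Last Sunday of August 1999: 1999-08-29.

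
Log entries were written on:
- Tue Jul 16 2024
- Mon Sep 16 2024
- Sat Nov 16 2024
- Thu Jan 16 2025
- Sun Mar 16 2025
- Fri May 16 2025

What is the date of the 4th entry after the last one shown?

Each date is the 16th; the gaps (62, 61, 61, 59, 61) track the month lengths.
The rule is the 16th of every 2 months.
July 2025: Wed Jul 16 2025.
September 2025: Tue Sep 16 2025.
Next: November 2025 → Sun Nov 16 2025.
Next: January 2026 → Fri Jan 16 2026.

Fri Jan 16 2026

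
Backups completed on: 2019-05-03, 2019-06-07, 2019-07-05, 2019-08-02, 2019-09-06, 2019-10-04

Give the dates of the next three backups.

2019-11-01, 2019-12-06, 2020-01-03

All dates are Fridays, 35, 28, 28, 35, 28 days apart.
Specifically, the 1st Friday of each month.
1st Friday of November 2019: 2019-11-01.
December 2019 — 1st Friday is 2019-12-06.
January 2020 — 1st Friday is 2020-01-03.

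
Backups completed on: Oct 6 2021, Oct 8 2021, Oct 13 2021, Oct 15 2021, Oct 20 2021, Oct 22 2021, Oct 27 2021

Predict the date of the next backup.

Gaps: 2, 5, 2, 5, 2, 5 days — not constant, but cyclic with period 2.
The events fall on every Wednesday and Friday.
Next Friday: Oct 29 2021.

Oct 29 2021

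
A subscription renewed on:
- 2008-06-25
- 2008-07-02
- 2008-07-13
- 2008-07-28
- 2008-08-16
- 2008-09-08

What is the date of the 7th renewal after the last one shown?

2009-06-08

The spacing grows by 4 each time: 7, 11, 15, 19, 23 days.
Next gap: 27 days. 2008-09-08 + 27 days = 2008-10-05.
Next gap: 31 days. 2008-10-05 + 31 days = 2008-11-05.
Next gap: 35 days. 2008-11-05 + 35 days = 2008-12-10.
Next gap: 39 days. 2008-12-10 + 39 days = 2009-01-18.
Next gap: 43 days. 2009-01-18 + 43 days = 2009-03-02.
Next gap: 47 days. 2009-03-02 + 47 days = 2009-04-18.
Next gap: 51 days. 2009-04-18 + 51 days = 2009-06-08.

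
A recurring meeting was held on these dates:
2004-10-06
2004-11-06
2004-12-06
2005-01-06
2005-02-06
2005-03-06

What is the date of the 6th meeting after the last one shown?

Gaps: 31, 30, 31, 31, 28 days — not constant. Every event is on the 6th of the month.
Pattern: the 6th of each month.
April 2005: 2005-04-06.
May 2005: 2005-05-06.
Next: June 2005 → 2005-06-06.
Next: July 2005 → 2005-07-06.
Next: August 2005 → 2005-08-06.
September 2005: 2005-09-06.

2005-09-06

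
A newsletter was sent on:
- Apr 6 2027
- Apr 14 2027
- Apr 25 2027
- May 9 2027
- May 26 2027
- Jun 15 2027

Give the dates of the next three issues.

Jul 8 2027, Aug 3 2027, Sep 1 2027

Intervals are 8, 11, 14, 17, 20 days — an arithmetic progression with common difference 3.
Next gap: 23 days. Jun 15 2027 + 23 days = Jul 8 2027.
Next gap: 26 days. Jul 8 2027 + 26 days = Aug 3 2027.
Next gap: 29 days. Aug 3 2027 + 29 days = Sep 1 2027.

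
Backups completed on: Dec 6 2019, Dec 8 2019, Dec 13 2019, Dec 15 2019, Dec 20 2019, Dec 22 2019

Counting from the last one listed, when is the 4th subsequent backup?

The gap pattern 2, 5, 2, 5, 2 repeats every 2 events.
These are the Fridays and Sundays of each week.
The following Friday is Dec 27 2019.
The following Sunday is Dec 29 2019.
Next Friday: Jan 3 2020.
Next Sunday: Jan 5 2020.

Jan 5 2020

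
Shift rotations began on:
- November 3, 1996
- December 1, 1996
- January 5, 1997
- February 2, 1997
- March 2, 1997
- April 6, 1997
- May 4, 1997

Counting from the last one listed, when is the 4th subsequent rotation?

All dates are Sundays, 28, 35, 28, 28, 35, 28 days apart.
Specifically, the 1st Sunday of each month.
1st Sunday of June 1997: June 1, 1997.
1st Sunday of July 1997: July 6, 1997.
1st Sunday of August 1997: August 3, 1997.
September 1997 — 1st Sunday is September 7, 1997.

September 7, 1997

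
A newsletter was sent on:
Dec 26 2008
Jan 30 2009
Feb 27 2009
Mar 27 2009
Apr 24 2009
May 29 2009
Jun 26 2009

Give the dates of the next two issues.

Jul 31 2009, Aug 28 2009

These are Fridays with 35, 28, 28, 28, 35, 28-day gaps.
Each is the final Friday of its month — Jan 30 2009 is past the 28th, so '4th Friday' doesn't fit.
Last Friday of July 2009: Jul 31 2009.
August 2009 ends with Friday Aug 28 2009.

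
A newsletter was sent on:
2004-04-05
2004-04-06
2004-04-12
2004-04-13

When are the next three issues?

The gap pattern 1, 6, 1 repeats every 2 events.
These are the Mondays and Tuesdays of each week.
Next Monday: 2004-04-19.
The following Tuesday is 2004-04-20.
Next Monday: 2004-04-26.

2004-04-19, 2004-04-20, 2004-04-26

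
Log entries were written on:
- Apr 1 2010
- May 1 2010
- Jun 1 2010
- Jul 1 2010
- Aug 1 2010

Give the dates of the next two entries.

Sep 1 2010, Oct 1 2010

The day-of-month is always 1 (30, 31, 30, 31 days between events).
So this recurs on the 1st of each month.
Next: September 2010 → Sep 1 2010.
October 2010: Oct 1 2010.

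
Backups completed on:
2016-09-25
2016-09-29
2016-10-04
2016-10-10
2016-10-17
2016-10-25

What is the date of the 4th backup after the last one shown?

Intervals are 4, 5, 6, 7, 8 days — an arithmetic progression with common difference 1.
Next gap: 9 days. 2016-10-25 + 9 days = 2016-11-03.
Next gap: 10 days. 2016-11-03 + 10 days = 2016-11-13.
Next gap: 11 days. 2016-11-13 + 11 days = 2016-11-24.
Next gap: 12 days. 2016-11-24 + 12 days = 2016-12-06.

2016-12-06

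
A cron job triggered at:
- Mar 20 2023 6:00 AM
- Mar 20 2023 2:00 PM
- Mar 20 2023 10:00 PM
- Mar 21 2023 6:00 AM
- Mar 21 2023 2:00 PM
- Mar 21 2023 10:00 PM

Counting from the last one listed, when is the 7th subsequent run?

Mar 24 2023 6:00 AM

Spacing: 8, 8, 8, 8, 8 h — constant 8 h.
Mar 21 2023 10:00 PM + 8 h = Mar 22 2023 6:00 AM.
Mar 22 2023 6:00 AM + 8 h = Mar 22 2023 2:00 PM.
Mar 22 2023 2:00 PM + 8 h = Mar 22 2023 10:00 PM.
Mar 22 2023 10:00 PM + 8 h = Mar 23 2023 6:00 AM.
Mar 23 2023 6:00 AM + 8 h = Mar 23 2023 2:00 PM.
Mar 23 2023 2:00 PM + 8 h = Mar 23 2023 10:00 PM.
Mar 23 2023 10:00 PM + 8 h = Mar 24 2023 6:00 AM.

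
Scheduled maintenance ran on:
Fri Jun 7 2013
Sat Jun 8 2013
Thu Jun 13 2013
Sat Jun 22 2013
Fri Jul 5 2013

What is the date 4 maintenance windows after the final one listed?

Intervals are 1, 5, 9, 13 days — an arithmetic progression with common difference 4.
Next gap: 17 days. Fri Jul 5 2013 + 17 days = Mon Jul 22 2013.
Next gap: 21 days. Mon Jul 22 2013 + 21 days = Mon Aug 12 2013.
Next gap: 25 days. Mon Aug 12 2013 + 25 days = Fri Sep 6 2013.
Next gap: 29 days. Fri Sep 6 2013 + 29 days = Sat Oct 5 2013.

Sat Oct 5 2013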